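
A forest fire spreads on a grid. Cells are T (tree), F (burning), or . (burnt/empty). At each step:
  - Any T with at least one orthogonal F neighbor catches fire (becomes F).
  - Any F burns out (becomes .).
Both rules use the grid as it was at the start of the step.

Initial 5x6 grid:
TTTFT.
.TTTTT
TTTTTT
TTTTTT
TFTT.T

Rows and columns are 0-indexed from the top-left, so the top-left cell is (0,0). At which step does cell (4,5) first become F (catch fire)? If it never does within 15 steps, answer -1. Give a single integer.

Step 1: cell (4,5)='T' (+6 fires, +2 burnt)
Step 2: cell (4,5)='T' (+8 fires, +6 burnt)
Step 3: cell (4,5)='T' (+7 fires, +8 burnt)
Step 4: cell (4,5)='T' (+2 fires, +7 burnt)
Step 5: cell (4,5)='T' (+1 fires, +2 burnt)
Step 6: cell (4,5)='F' (+1 fires, +1 burnt)
  -> target ignites at step 6
Step 7: cell (4,5)='.' (+0 fires, +1 burnt)
  fire out at step 7

6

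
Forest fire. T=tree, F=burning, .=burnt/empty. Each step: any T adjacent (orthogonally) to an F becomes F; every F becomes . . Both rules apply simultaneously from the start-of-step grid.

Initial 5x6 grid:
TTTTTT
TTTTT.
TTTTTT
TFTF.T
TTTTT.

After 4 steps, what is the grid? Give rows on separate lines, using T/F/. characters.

Step 1: 6 trees catch fire, 2 burn out
  TTTTTT
  TTTTT.
  TFTFTT
  F.F..T
  TFTFT.
Step 2: 8 trees catch fire, 6 burn out
  TTTTTT
  TFTFT.
  F.F.FT
  .....T
  F.F.F.
Step 3: 6 trees catch fire, 8 burn out
  TFTFTT
  F.F.F.
  .....F
  .....T
  ......
Step 4: 4 trees catch fire, 6 burn out
  F.F.FT
  ......
  ......
  .....F
  ......

F.F.FT
......
......
.....F
......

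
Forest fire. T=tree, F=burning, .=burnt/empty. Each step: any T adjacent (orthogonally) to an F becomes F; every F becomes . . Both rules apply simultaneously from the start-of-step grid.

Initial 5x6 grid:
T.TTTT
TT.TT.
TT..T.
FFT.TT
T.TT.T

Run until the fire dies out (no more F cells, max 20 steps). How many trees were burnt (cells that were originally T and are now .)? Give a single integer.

Answer: 9

Derivation:
Step 1: +4 fires, +2 burnt (F count now 4)
Step 2: +3 fires, +4 burnt (F count now 3)
Step 3: +2 fires, +3 burnt (F count now 2)
Step 4: +0 fires, +2 burnt (F count now 0)
Fire out after step 4
Initially T: 19, now '.': 20
Total burnt (originally-T cells now '.'): 9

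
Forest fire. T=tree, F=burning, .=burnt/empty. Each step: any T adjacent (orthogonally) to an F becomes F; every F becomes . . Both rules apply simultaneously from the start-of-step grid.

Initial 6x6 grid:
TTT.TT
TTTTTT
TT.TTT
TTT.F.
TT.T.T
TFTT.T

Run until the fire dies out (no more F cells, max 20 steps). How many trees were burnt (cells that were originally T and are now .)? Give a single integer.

Step 1: +4 fires, +2 burnt (F count now 4)
Step 2: +6 fires, +4 burnt (F count now 6)
Step 3: +7 fires, +6 burnt (F count now 7)
Step 4: +4 fires, +7 burnt (F count now 4)
Step 5: +3 fires, +4 burnt (F count now 3)
Step 6: +1 fires, +3 burnt (F count now 1)
Step 7: +0 fires, +1 burnt (F count now 0)
Fire out after step 7
Initially T: 27, now '.': 34
Total burnt (originally-T cells now '.'): 25

Answer: 25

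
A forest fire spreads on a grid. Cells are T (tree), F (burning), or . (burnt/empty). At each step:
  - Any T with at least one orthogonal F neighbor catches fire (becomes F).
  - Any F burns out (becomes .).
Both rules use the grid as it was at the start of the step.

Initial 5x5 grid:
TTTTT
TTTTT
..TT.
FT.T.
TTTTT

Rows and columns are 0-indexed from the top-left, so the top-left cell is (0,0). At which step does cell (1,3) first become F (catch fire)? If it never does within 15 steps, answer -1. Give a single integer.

Step 1: cell (1,3)='T' (+2 fires, +1 burnt)
Step 2: cell (1,3)='T' (+1 fires, +2 burnt)
Step 3: cell (1,3)='T' (+1 fires, +1 burnt)
Step 4: cell (1,3)='T' (+1 fires, +1 burnt)
Step 5: cell (1,3)='T' (+2 fires, +1 burnt)
Step 6: cell (1,3)='T' (+1 fires, +2 burnt)
Step 7: cell (1,3)='F' (+2 fires, +1 burnt)
  -> target ignites at step 7
Step 8: cell (1,3)='.' (+3 fires, +2 burnt)
Step 9: cell (1,3)='.' (+3 fires, +3 burnt)
Step 10: cell (1,3)='.' (+2 fires, +3 burnt)
Step 11: cell (1,3)='.' (+1 fires, +2 burnt)
Step 12: cell (1,3)='.' (+0 fires, +1 burnt)
  fire out at step 12

7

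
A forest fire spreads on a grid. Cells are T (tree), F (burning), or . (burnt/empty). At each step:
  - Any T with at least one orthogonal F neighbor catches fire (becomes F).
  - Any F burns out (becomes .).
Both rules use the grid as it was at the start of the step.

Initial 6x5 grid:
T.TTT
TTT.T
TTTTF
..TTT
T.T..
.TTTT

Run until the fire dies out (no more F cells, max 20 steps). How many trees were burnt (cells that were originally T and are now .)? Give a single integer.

Step 1: +3 fires, +1 burnt (F count now 3)
Step 2: +3 fires, +3 burnt (F count now 3)
Step 3: +4 fires, +3 burnt (F count now 4)
Step 4: +4 fires, +4 burnt (F count now 4)
Step 5: +2 fires, +4 burnt (F count now 2)
Step 6: +3 fires, +2 burnt (F count now 3)
Step 7: +1 fires, +3 burnt (F count now 1)
Step 8: +0 fires, +1 burnt (F count now 0)
Fire out after step 8
Initially T: 21, now '.': 29
Total burnt (originally-T cells now '.'): 20

Answer: 20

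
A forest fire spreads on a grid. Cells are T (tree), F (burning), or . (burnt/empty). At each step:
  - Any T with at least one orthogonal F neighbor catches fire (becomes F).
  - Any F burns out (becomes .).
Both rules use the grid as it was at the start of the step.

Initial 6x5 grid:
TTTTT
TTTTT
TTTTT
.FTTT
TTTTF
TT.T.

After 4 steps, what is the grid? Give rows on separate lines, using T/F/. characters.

Step 1: 5 trees catch fire, 2 burn out
  TTTTT
  TTTTT
  TFTTT
  ..FTF
  TFTF.
  TT.T.
Step 2: 9 trees catch fire, 5 burn out
  TTTTT
  TFTTT
  F.FTF
  ...F.
  F.F..
  TF.F.
Step 3: 6 trees catch fire, 9 burn out
  TFTTT
  F.FTF
  ...F.
  .....
  .....
  F....
Step 4: 4 trees catch fire, 6 burn out
  F.FTF
  ...F.
  .....
  .....
  .....
  .....

F.FTF
...F.
.....
.....
.....
.....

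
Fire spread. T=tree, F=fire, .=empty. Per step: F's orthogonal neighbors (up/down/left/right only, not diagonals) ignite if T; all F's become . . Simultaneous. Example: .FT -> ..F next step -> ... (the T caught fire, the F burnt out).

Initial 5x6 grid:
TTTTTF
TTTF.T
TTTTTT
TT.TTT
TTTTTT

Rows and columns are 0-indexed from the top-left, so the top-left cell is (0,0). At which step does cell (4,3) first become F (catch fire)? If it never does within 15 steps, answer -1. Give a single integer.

Step 1: cell (4,3)='T' (+5 fires, +2 burnt)
Step 2: cell (4,3)='T' (+6 fires, +5 burnt)
Step 3: cell (4,3)='F' (+6 fires, +6 burnt)
  -> target ignites at step 3
Step 4: cell (4,3)='.' (+6 fires, +6 burnt)
Step 5: cell (4,3)='.' (+2 fires, +6 burnt)
Step 6: cell (4,3)='.' (+1 fires, +2 burnt)
Step 7: cell (4,3)='.' (+0 fires, +1 burnt)
  fire out at step 7

3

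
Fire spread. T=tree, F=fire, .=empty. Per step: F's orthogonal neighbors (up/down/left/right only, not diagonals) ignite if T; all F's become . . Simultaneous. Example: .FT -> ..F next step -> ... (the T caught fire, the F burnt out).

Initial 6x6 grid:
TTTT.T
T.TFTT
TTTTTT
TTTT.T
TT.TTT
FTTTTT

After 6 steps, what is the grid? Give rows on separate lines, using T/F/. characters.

Step 1: 6 trees catch fire, 2 burn out
  TTTF.T
  T.F.FT
  TTTFTT
  TTTT.T
  FT.TTT
  .FTTTT
Step 2: 8 trees catch fire, 6 burn out
  TTF..T
  T....F
  TTF.FT
  FTTF.T
  .F.TTT
  ..FTTT
Step 3: 9 trees catch fire, 8 burn out
  TF...F
  T.....
  FF...F
  .FF..T
  ...FTT
  ...FTT
Step 4: 5 trees catch fire, 9 burn out
  F.....
  F.....
  ......
  .....F
  ....FT
  ....FT
Step 5: 2 trees catch fire, 5 burn out
  ......
  ......
  ......
  ......
  .....F
  .....F
Step 6: 0 trees catch fire, 2 burn out
  ......
  ......
  ......
  ......
  ......
  ......

......
......
......
......
......
......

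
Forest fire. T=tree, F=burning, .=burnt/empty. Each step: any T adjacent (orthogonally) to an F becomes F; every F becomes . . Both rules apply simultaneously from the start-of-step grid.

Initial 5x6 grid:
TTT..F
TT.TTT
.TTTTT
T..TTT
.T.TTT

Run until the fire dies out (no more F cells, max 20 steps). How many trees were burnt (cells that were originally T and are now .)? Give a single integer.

Step 1: +1 fires, +1 burnt (F count now 1)
Step 2: +2 fires, +1 burnt (F count now 2)
Step 3: +3 fires, +2 burnt (F count now 3)
Step 4: +3 fires, +3 burnt (F count now 3)
Step 5: +3 fires, +3 burnt (F count now 3)
Step 6: +2 fires, +3 burnt (F count now 2)
Step 7: +1 fires, +2 burnt (F count now 1)
Step 8: +2 fires, +1 burnt (F count now 2)
Step 9: +2 fires, +2 burnt (F count now 2)
Step 10: +0 fires, +2 burnt (F count now 0)
Fire out after step 10
Initially T: 21, now '.': 28
Total burnt (originally-T cells now '.'): 19

Answer: 19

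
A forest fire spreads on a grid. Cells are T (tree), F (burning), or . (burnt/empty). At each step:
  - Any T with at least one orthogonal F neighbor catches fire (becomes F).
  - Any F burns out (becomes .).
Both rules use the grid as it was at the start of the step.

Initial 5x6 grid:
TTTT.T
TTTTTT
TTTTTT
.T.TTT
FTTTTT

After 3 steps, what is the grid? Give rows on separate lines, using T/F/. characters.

Step 1: 1 trees catch fire, 1 burn out
  TTTT.T
  TTTTTT
  TTTTTT
  .T.TTT
  .FTTTT
Step 2: 2 trees catch fire, 1 burn out
  TTTT.T
  TTTTTT
  TTTTTT
  .F.TTT
  ..FTTT
Step 3: 2 trees catch fire, 2 burn out
  TTTT.T
  TTTTTT
  TFTTTT
  ...TTT
  ...FTT

TTTT.T
TTTTTT
TFTTTT
...TTT
...FTT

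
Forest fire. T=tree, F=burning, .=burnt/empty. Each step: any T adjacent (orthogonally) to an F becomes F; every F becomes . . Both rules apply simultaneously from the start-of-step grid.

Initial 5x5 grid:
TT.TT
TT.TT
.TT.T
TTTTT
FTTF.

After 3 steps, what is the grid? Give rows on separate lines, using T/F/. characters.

Step 1: 4 trees catch fire, 2 burn out
  TT.TT
  TT.TT
  .TT.T
  FTTFT
  .FF..
Step 2: 3 trees catch fire, 4 burn out
  TT.TT
  TT.TT
  .TT.T
  .FF.F
  .....
Step 3: 3 trees catch fire, 3 burn out
  TT.TT
  TT.TT
  .FF.F
  .....
  .....

TT.TT
TT.TT
.FF.F
.....
.....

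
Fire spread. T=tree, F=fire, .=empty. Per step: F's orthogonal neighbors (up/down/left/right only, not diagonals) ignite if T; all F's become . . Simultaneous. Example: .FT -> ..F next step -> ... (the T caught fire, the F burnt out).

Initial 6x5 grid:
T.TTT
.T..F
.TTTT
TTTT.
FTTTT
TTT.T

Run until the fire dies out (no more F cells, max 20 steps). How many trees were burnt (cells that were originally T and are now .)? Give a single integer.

Answer: 20

Derivation:
Step 1: +5 fires, +2 burnt (F count now 5)
Step 2: +5 fires, +5 burnt (F count now 5)
Step 3: +7 fires, +5 burnt (F count now 7)
Step 4: +2 fires, +7 burnt (F count now 2)
Step 5: +1 fires, +2 burnt (F count now 1)
Step 6: +0 fires, +1 burnt (F count now 0)
Fire out after step 6
Initially T: 21, now '.': 29
Total burnt (originally-T cells now '.'): 20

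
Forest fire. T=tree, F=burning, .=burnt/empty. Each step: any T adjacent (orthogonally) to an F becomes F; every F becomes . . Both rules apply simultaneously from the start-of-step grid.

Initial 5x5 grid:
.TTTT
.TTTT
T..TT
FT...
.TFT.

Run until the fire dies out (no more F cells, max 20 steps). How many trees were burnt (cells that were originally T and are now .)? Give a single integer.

Step 1: +4 fires, +2 burnt (F count now 4)
Step 2: +0 fires, +4 burnt (F count now 0)
Fire out after step 2
Initially T: 14, now '.': 15
Total burnt (originally-T cells now '.'): 4

Answer: 4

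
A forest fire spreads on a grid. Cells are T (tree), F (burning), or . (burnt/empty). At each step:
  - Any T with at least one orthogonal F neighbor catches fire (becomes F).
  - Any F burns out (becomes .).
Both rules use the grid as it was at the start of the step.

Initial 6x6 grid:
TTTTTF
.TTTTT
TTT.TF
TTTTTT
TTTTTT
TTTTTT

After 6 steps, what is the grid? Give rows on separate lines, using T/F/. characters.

Step 1: 4 trees catch fire, 2 burn out
  TTTTF.
  .TTTTF
  TTT.F.
  TTTTTF
  TTTTTT
  TTTTTT
Step 2: 4 trees catch fire, 4 burn out
  TTTF..
  .TTTF.
  TTT...
  TTTTF.
  TTTTTF
  TTTTTT
Step 3: 5 trees catch fire, 4 burn out
  TTF...
  .TTF..
  TTT...
  TTTF..
  TTTTF.
  TTTTTF
Step 4: 5 trees catch fire, 5 burn out
  TF....
  .TF...
  TTT...
  TTF...
  TTTF..
  TTTTF.
Step 5: 6 trees catch fire, 5 burn out
  F.....
  .F....
  TTF...
  TF....
  TTF...
  TTTF..
Step 6: 4 trees catch fire, 6 burn out
  ......
  ......
  TF....
  F.....
  TF....
  TTF...

......
......
TF....
F.....
TF....
TTF...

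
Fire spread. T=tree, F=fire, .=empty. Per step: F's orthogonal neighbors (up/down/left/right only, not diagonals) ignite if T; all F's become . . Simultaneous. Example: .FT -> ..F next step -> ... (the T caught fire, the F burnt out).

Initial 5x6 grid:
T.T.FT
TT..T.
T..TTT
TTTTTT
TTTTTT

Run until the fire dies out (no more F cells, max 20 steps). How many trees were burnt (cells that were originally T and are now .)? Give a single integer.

Answer: 21

Derivation:
Step 1: +2 fires, +1 burnt (F count now 2)
Step 2: +1 fires, +2 burnt (F count now 1)
Step 3: +3 fires, +1 burnt (F count now 3)
Step 4: +3 fires, +3 burnt (F count now 3)
Step 5: +3 fires, +3 burnt (F count now 3)
Step 6: +2 fires, +3 burnt (F count now 2)
Step 7: +2 fires, +2 burnt (F count now 2)
Step 8: +2 fires, +2 burnt (F count now 2)
Step 9: +1 fires, +2 burnt (F count now 1)
Step 10: +2 fires, +1 burnt (F count now 2)
Step 11: +0 fires, +2 burnt (F count now 0)
Fire out after step 11
Initially T: 22, now '.': 29
Total burnt (originally-T cells now '.'): 21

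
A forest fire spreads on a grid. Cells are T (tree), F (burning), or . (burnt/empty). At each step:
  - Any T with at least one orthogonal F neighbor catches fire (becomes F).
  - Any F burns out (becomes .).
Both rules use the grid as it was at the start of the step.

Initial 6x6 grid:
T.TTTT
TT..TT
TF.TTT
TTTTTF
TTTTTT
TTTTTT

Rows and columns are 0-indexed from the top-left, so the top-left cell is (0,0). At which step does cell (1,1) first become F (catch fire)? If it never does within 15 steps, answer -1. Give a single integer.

Step 1: cell (1,1)='F' (+6 fires, +2 burnt)
  -> target ignites at step 1
Step 2: cell (1,1)='.' (+9 fires, +6 burnt)
Step 3: cell (1,1)='.' (+9 fires, +9 burnt)
Step 4: cell (1,1)='.' (+4 fires, +9 burnt)
Step 5: cell (1,1)='.' (+1 fires, +4 burnt)
Step 6: cell (1,1)='.' (+1 fires, +1 burnt)
Step 7: cell (1,1)='.' (+0 fires, +1 burnt)
  fire out at step 7

1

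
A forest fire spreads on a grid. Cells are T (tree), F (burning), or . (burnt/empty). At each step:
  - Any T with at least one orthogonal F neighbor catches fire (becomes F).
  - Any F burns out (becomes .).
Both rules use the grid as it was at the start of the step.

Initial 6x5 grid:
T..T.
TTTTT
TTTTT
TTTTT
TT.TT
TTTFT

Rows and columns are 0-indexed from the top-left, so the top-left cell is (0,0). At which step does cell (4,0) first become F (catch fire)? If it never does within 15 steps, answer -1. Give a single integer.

Step 1: cell (4,0)='T' (+3 fires, +1 burnt)
Step 2: cell (4,0)='T' (+3 fires, +3 burnt)
Step 3: cell (4,0)='T' (+5 fires, +3 burnt)
Step 4: cell (4,0)='F' (+5 fires, +5 burnt)
  -> target ignites at step 4
Step 5: cell (4,0)='.' (+5 fires, +5 burnt)
Step 6: cell (4,0)='.' (+2 fires, +5 burnt)
Step 7: cell (4,0)='.' (+1 fires, +2 burnt)
Step 8: cell (4,0)='.' (+1 fires, +1 burnt)
Step 9: cell (4,0)='.' (+0 fires, +1 burnt)
  fire out at step 9

4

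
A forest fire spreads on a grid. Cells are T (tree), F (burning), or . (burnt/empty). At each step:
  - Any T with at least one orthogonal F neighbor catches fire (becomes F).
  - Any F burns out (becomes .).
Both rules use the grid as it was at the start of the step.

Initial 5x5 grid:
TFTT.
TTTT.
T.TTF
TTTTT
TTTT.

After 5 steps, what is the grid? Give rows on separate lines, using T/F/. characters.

Step 1: 5 trees catch fire, 2 burn out
  F.FT.
  TFTT.
  T.TF.
  TTTTF
  TTTT.
Step 2: 6 trees catch fire, 5 burn out
  ...F.
  F.FF.
  T.F..
  TTTF.
  TTTT.
Step 3: 3 trees catch fire, 6 burn out
  .....
  .....
  F....
  TTF..
  TTTF.
Step 4: 3 trees catch fire, 3 burn out
  .....
  .....
  .....
  FF...
  TTF..
Step 5: 2 trees catch fire, 3 burn out
  .....
  .....
  .....
  .....
  FF...

.....
.....
.....
.....
FF...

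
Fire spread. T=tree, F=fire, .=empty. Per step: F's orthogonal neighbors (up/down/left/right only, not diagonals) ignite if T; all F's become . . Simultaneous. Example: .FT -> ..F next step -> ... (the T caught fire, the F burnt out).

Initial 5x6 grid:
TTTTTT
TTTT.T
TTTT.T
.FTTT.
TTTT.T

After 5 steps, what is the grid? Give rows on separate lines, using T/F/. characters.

Step 1: 3 trees catch fire, 1 burn out
  TTTTTT
  TTTT.T
  TFTT.T
  ..FTT.
  TFTT.T
Step 2: 6 trees catch fire, 3 burn out
  TTTTTT
  TFTT.T
  F.FT.T
  ...FT.
  F.FT.T
Step 3: 6 trees catch fire, 6 burn out
  TFTTTT
  F.FT.T
  ...F.T
  ....F.
  ...F.T
Step 4: 3 trees catch fire, 6 burn out
  F.FTTT
  ...F.T
  .....T
  ......
  .....T
Step 5: 1 trees catch fire, 3 burn out
  ...FTT
  .....T
  .....T
  ......
  .....T

...FTT
.....T
.....T
......
.....T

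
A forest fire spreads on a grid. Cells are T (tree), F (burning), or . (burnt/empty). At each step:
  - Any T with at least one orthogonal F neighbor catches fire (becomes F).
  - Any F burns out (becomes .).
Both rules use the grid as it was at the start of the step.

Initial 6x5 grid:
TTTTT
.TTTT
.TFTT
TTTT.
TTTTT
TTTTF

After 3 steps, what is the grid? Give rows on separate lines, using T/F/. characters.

Step 1: 6 trees catch fire, 2 burn out
  TTTTT
  .TFTT
  .F.FT
  TTFT.
  TTTTF
  TTTF.
Step 2: 9 trees catch fire, 6 burn out
  TTFTT
  .F.FT
  ....F
  TF.F.
  TTFF.
  TTF..
Step 3: 6 trees catch fire, 9 burn out
  TF.FT
  ....F
  .....
  F....
  TF...
  TF...

TF.FT
....F
.....
F....
TF...
TF...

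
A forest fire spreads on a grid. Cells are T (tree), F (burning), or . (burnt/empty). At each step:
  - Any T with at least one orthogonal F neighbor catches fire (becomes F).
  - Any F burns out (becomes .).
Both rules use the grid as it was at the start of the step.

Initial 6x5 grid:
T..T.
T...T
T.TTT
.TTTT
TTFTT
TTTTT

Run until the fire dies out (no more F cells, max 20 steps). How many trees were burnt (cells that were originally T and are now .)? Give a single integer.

Step 1: +4 fires, +1 burnt (F count now 4)
Step 2: +7 fires, +4 burnt (F count now 7)
Step 3: +4 fires, +7 burnt (F count now 4)
Step 4: +1 fires, +4 burnt (F count now 1)
Step 5: +1 fires, +1 burnt (F count now 1)
Step 6: +0 fires, +1 burnt (F count now 0)
Fire out after step 6
Initially T: 21, now '.': 26
Total burnt (originally-T cells now '.'): 17

Answer: 17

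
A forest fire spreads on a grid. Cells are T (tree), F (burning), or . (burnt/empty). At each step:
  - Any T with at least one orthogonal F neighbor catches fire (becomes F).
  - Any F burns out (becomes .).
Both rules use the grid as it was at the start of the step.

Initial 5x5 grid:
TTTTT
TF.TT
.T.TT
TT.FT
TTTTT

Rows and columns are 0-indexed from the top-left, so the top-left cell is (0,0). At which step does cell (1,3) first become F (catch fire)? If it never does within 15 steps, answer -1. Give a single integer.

Step 1: cell (1,3)='T' (+6 fires, +2 burnt)
Step 2: cell (1,3)='F' (+7 fires, +6 burnt)
  -> target ignites at step 2
Step 3: cell (1,3)='.' (+4 fires, +7 burnt)
Step 4: cell (1,3)='.' (+2 fires, +4 burnt)
Step 5: cell (1,3)='.' (+0 fires, +2 burnt)
  fire out at step 5

2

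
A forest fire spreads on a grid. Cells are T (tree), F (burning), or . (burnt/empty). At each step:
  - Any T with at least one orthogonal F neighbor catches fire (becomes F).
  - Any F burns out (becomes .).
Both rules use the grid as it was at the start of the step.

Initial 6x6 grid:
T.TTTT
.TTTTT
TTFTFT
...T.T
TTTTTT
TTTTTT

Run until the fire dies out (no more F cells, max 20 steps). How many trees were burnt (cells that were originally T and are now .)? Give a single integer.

Answer: 27

Derivation:
Step 1: +5 fires, +2 burnt (F count now 5)
Step 2: +8 fires, +5 burnt (F count now 8)
Step 3: +4 fires, +8 burnt (F count now 4)
Step 4: +4 fires, +4 burnt (F count now 4)
Step 5: +3 fires, +4 burnt (F count now 3)
Step 6: +2 fires, +3 burnt (F count now 2)
Step 7: +1 fires, +2 burnt (F count now 1)
Step 8: +0 fires, +1 burnt (F count now 0)
Fire out after step 8
Initially T: 28, now '.': 35
Total burnt (originally-T cells now '.'): 27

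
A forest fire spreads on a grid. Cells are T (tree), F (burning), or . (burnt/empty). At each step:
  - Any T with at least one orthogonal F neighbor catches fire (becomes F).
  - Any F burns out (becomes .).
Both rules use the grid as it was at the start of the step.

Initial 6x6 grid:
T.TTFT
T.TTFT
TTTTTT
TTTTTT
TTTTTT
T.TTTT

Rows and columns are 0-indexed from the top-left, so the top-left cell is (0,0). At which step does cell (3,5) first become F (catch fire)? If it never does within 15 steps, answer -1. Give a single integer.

Step 1: cell (3,5)='T' (+5 fires, +2 burnt)
Step 2: cell (3,5)='T' (+5 fires, +5 burnt)
Step 3: cell (3,5)='F' (+4 fires, +5 burnt)
  -> target ignites at step 3
Step 4: cell (3,5)='.' (+5 fires, +4 burnt)
Step 5: cell (3,5)='.' (+5 fires, +5 burnt)
Step 6: cell (3,5)='.' (+4 fires, +5 burnt)
Step 7: cell (3,5)='.' (+2 fires, +4 burnt)
Step 8: cell (3,5)='.' (+1 fires, +2 burnt)
Step 9: cell (3,5)='.' (+0 fires, +1 burnt)
  fire out at step 9

3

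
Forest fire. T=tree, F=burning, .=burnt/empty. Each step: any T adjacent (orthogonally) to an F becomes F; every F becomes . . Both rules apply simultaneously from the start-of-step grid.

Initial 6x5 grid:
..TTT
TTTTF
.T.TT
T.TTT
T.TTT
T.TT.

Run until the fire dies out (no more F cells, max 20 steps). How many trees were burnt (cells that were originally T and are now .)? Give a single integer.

Answer: 18

Derivation:
Step 1: +3 fires, +1 burnt (F count now 3)
Step 2: +4 fires, +3 burnt (F count now 4)
Step 3: +4 fires, +4 burnt (F count now 4)
Step 4: +4 fires, +4 burnt (F count now 4)
Step 5: +2 fires, +4 burnt (F count now 2)
Step 6: +1 fires, +2 burnt (F count now 1)
Step 7: +0 fires, +1 burnt (F count now 0)
Fire out after step 7
Initially T: 21, now '.': 27
Total burnt (originally-T cells now '.'): 18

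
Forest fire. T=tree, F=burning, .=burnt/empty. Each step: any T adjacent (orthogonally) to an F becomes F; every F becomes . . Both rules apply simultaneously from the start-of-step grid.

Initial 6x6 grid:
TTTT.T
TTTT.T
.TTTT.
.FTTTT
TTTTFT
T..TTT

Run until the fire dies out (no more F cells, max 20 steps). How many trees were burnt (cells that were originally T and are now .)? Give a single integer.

Answer: 25

Derivation:
Step 1: +7 fires, +2 burnt (F count now 7)
Step 2: +9 fires, +7 burnt (F count now 9)
Step 3: +5 fires, +9 burnt (F count now 5)
Step 4: +3 fires, +5 burnt (F count now 3)
Step 5: +1 fires, +3 burnt (F count now 1)
Step 6: +0 fires, +1 burnt (F count now 0)
Fire out after step 6
Initially T: 27, now '.': 34
Total burnt (originally-T cells now '.'): 25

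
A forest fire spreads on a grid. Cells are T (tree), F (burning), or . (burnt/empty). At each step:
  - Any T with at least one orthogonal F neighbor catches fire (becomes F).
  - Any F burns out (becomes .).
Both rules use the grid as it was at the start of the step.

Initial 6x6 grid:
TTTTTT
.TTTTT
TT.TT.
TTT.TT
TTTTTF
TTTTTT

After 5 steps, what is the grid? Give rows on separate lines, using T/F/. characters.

Step 1: 3 trees catch fire, 1 burn out
  TTTTTT
  .TTTTT
  TT.TT.
  TTT.TF
  TTTTF.
  TTTTTF
Step 2: 3 trees catch fire, 3 burn out
  TTTTTT
  .TTTTT
  TT.TT.
  TTT.F.
  TTTF..
  TTTTF.
Step 3: 3 trees catch fire, 3 burn out
  TTTTTT
  .TTTTT
  TT.TF.
  TTT...
  TTF...
  TTTF..
Step 4: 5 trees catch fire, 3 burn out
  TTTTTT
  .TTTFT
  TT.F..
  TTF...
  TF....
  TTF...
Step 5: 6 trees catch fire, 5 burn out
  TTTTFT
  .TTF.F
  TT....
  TF....
  F.....
  TF....

TTTTFT
.TTF.F
TT....
TF....
F.....
TF....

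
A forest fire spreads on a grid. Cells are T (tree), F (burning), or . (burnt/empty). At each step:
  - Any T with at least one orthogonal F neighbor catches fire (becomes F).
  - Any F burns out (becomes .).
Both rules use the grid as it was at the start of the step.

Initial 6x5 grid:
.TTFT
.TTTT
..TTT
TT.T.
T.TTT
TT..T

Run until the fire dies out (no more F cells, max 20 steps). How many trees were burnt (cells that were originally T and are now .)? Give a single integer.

Step 1: +3 fires, +1 burnt (F count now 3)
Step 2: +4 fires, +3 burnt (F count now 4)
Step 3: +4 fires, +4 burnt (F count now 4)
Step 4: +1 fires, +4 burnt (F count now 1)
Step 5: +2 fires, +1 burnt (F count now 2)
Step 6: +1 fires, +2 burnt (F count now 1)
Step 7: +0 fires, +1 burnt (F count now 0)
Fire out after step 7
Initially T: 20, now '.': 25
Total burnt (originally-T cells now '.'): 15

Answer: 15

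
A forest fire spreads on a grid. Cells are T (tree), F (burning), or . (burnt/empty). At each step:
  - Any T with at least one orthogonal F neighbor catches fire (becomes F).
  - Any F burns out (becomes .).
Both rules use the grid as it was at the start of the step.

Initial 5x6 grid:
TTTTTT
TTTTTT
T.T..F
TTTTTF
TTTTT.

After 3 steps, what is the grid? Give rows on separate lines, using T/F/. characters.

Step 1: 2 trees catch fire, 2 burn out
  TTTTTT
  TTTTTF
  T.T...
  TTTTF.
  TTTTT.
Step 2: 4 trees catch fire, 2 burn out
  TTTTTF
  TTTTF.
  T.T...
  TTTF..
  TTTTF.
Step 3: 4 trees catch fire, 4 burn out
  TTTTF.
  TTTF..
  T.T...
  TTF...
  TTTF..

TTTTF.
TTTF..
T.T...
TTF...
TTTF..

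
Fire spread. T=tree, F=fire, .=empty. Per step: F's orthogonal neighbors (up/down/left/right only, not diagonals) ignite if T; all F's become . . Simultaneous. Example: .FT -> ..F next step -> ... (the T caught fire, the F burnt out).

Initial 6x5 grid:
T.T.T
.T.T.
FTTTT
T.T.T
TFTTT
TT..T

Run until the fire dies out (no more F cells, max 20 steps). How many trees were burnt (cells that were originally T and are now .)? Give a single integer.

Step 1: +5 fires, +2 burnt (F count now 5)
Step 2: +5 fires, +5 burnt (F count now 5)
Step 3: +2 fires, +5 burnt (F count now 2)
Step 4: +4 fires, +2 burnt (F count now 4)
Step 5: +0 fires, +4 burnt (F count now 0)
Fire out after step 5
Initially T: 19, now '.': 27
Total burnt (originally-T cells now '.'): 16

Answer: 16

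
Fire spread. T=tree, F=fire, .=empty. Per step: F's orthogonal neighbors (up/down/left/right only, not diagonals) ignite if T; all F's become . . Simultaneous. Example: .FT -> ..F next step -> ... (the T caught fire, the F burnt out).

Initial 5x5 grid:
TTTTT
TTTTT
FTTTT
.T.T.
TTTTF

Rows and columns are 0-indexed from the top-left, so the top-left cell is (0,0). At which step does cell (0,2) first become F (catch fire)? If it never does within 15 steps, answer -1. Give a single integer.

Step 1: cell (0,2)='T' (+3 fires, +2 burnt)
Step 2: cell (0,2)='T' (+6 fires, +3 burnt)
Step 3: cell (0,2)='T' (+4 fires, +6 burnt)
Step 4: cell (0,2)='F' (+4 fires, +4 burnt)
  -> target ignites at step 4
Step 5: cell (0,2)='.' (+2 fires, +4 burnt)
Step 6: cell (0,2)='.' (+1 fires, +2 burnt)
Step 7: cell (0,2)='.' (+0 fires, +1 burnt)
  fire out at step 7

4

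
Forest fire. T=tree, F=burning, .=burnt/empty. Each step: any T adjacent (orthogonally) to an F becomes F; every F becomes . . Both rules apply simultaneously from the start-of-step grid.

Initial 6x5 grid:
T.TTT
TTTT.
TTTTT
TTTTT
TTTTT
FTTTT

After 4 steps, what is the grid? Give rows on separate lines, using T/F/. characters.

Step 1: 2 trees catch fire, 1 burn out
  T.TTT
  TTTT.
  TTTTT
  TTTTT
  FTTTT
  .FTTT
Step 2: 3 trees catch fire, 2 burn out
  T.TTT
  TTTT.
  TTTTT
  FTTTT
  .FTTT
  ..FTT
Step 3: 4 trees catch fire, 3 burn out
  T.TTT
  TTTT.
  FTTTT
  .FTTT
  ..FTT
  ...FT
Step 4: 5 trees catch fire, 4 burn out
  T.TTT
  FTTT.
  .FTTT
  ..FTT
  ...FT
  ....F

T.TTT
FTTT.
.FTTT
..FTT
...FT
....F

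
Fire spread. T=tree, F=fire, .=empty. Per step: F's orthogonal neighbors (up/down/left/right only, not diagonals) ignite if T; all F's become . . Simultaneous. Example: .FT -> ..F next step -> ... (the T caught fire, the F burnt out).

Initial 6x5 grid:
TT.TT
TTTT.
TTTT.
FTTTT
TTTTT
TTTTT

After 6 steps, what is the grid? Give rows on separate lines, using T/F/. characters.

Step 1: 3 trees catch fire, 1 burn out
  TT.TT
  TTTT.
  FTTT.
  .FTTT
  FTTTT
  TTTTT
Step 2: 5 trees catch fire, 3 burn out
  TT.TT
  FTTT.
  .FTT.
  ..FTT
  .FTTT
  FTTTT
Step 3: 6 trees catch fire, 5 burn out
  FT.TT
  .FTT.
  ..FT.
  ...FT
  ..FTT
  .FTTT
Step 4: 6 trees catch fire, 6 burn out
  .F.TT
  ..FT.
  ...F.
  ....F
  ...FT
  ..FTT
Step 5: 3 trees catch fire, 6 burn out
  ...TT
  ...F.
  .....
  .....
  ....F
  ...FT
Step 6: 2 trees catch fire, 3 burn out
  ...FT
  .....
  .....
  .....
  .....
  ....F

...FT
.....
.....
.....
.....
....F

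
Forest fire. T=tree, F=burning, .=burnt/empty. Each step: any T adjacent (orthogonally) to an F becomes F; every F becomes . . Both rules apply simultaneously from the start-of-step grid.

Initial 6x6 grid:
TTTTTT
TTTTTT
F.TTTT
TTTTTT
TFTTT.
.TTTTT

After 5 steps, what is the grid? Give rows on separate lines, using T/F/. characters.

Step 1: 6 trees catch fire, 2 burn out
  TTTTTT
  FTTTTT
  ..TTTT
  FFTTTT
  F.FTT.
  .FTTTT
Step 2: 5 trees catch fire, 6 burn out
  FTTTTT
  .FTTTT
  ..TTTT
  ..FTTT
  ...FT.
  ..FTTT
Step 3: 6 trees catch fire, 5 burn out
  .FTTTT
  ..FTTT
  ..FTTT
  ...FTT
  ....F.
  ...FTT
Step 4: 5 trees catch fire, 6 burn out
  ..FTTT
  ...FTT
  ...FTT
  ....FT
  ......
  ....FT
Step 5: 5 trees catch fire, 5 burn out
  ...FTT
  ....FT
  ....FT
  .....F
  ......
  .....F

...FTT
....FT
....FT
.....F
......
.....F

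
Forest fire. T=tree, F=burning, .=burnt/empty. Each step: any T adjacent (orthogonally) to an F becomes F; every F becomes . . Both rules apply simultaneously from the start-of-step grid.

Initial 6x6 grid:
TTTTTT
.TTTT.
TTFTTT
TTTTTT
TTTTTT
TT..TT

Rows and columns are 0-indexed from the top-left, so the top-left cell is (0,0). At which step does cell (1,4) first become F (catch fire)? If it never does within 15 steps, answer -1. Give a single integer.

Step 1: cell (1,4)='T' (+4 fires, +1 burnt)
Step 2: cell (1,4)='T' (+8 fires, +4 burnt)
Step 3: cell (1,4)='F' (+8 fires, +8 burnt)
  -> target ignites at step 3
Step 4: cell (1,4)='.' (+6 fires, +8 burnt)
Step 5: cell (1,4)='.' (+4 fires, +6 burnt)
Step 6: cell (1,4)='.' (+1 fires, +4 burnt)
Step 7: cell (1,4)='.' (+0 fires, +1 burnt)
  fire out at step 7

3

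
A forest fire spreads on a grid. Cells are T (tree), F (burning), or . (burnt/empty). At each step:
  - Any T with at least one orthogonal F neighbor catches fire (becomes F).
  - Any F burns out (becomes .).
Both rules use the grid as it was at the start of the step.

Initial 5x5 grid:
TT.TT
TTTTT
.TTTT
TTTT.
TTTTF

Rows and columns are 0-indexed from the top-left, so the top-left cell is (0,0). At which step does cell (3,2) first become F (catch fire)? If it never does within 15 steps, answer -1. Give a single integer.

Step 1: cell (3,2)='T' (+1 fires, +1 burnt)
Step 2: cell (3,2)='T' (+2 fires, +1 burnt)
Step 3: cell (3,2)='F' (+3 fires, +2 burnt)
  -> target ignites at step 3
Step 4: cell (3,2)='.' (+5 fires, +3 burnt)
Step 5: cell (3,2)='.' (+5 fires, +5 burnt)
Step 6: cell (3,2)='.' (+2 fires, +5 burnt)
Step 7: cell (3,2)='.' (+2 fires, +2 burnt)
Step 8: cell (3,2)='.' (+1 fires, +2 burnt)
Step 9: cell (3,2)='.' (+0 fires, +1 burnt)
  fire out at step 9

3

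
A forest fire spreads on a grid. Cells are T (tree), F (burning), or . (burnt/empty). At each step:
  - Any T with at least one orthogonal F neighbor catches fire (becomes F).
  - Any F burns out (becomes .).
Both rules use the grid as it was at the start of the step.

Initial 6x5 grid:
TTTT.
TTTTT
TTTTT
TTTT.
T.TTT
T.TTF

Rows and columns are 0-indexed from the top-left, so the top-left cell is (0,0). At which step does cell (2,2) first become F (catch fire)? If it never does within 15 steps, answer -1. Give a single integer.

Step 1: cell (2,2)='T' (+2 fires, +1 burnt)
Step 2: cell (2,2)='T' (+2 fires, +2 burnt)
Step 3: cell (2,2)='T' (+2 fires, +2 burnt)
Step 4: cell (2,2)='T' (+2 fires, +2 burnt)
Step 5: cell (2,2)='F' (+4 fires, +2 burnt)
  -> target ignites at step 5
Step 6: cell (2,2)='.' (+5 fires, +4 burnt)
Step 7: cell (2,2)='.' (+4 fires, +5 burnt)
Step 8: cell (2,2)='.' (+3 fires, +4 burnt)
Step 9: cell (2,2)='.' (+1 fires, +3 burnt)
Step 10: cell (2,2)='.' (+0 fires, +1 burnt)
  fire out at step 10

5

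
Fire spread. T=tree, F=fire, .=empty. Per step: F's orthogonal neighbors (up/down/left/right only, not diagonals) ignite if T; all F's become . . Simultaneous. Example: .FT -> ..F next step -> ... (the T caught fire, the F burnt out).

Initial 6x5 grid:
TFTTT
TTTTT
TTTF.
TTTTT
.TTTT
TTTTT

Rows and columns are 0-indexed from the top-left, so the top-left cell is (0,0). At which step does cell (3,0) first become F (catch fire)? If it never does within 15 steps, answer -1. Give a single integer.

Step 1: cell (3,0)='T' (+6 fires, +2 burnt)
Step 2: cell (3,0)='T' (+8 fires, +6 burnt)
Step 3: cell (3,0)='T' (+6 fires, +8 burnt)
Step 4: cell (3,0)='F' (+4 fires, +6 burnt)
  -> target ignites at step 4
Step 5: cell (3,0)='.' (+1 fires, +4 burnt)
Step 6: cell (3,0)='.' (+1 fires, +1 burnt)
Step 7: cell (3,0)='.' (+0 fires, +1 burnt)
  fire out at step 7

4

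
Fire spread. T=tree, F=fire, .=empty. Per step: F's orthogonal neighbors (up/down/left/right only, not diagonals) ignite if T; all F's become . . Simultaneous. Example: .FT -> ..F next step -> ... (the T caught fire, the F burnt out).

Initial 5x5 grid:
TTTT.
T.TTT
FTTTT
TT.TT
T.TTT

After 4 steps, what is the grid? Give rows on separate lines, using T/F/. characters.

Step 1: 3 trees catch fire, 1 burn out
  TTTT.
  F.TTT
  .FTTT
  FT.TT
  T.TTT
Step 2: 4 trees catch fire, 3 burn out
  FTTT.
  ..TTT
  ..FTT
  .F.TT
  F.TTT
Step 3: 3 trees catch fire, 4 burn out
  .FTT.
  ..FTT
  ...FT
  ...TT
  ..TTT
Step 4: 4 trees catch fire, 3 burn out
  ..FT.
  ...FT
  ....F
  ...FT
  ..TTT

..FT.
...FT
....F
...FT
..TTT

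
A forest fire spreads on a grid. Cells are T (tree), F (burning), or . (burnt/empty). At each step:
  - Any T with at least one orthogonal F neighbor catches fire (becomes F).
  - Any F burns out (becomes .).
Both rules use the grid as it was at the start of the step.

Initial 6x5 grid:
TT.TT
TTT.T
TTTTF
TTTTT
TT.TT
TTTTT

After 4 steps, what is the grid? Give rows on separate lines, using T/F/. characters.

Step 1: 3 trees catch fire, 1 burn out
  TT.TT
  TTT.F
  TTTF.
  TTTTF
  TT.TT
  TTTTT
Step 2: 4 trees catch fire, 3 burn out
  TT.TF
  TTT..
  TTF..
  TTTF.
  TT.TF
  TTTTT
Step 3: 6 trees catch fire, 4 burn out
  TT.F.
  TTF..
  TF...
  TTF..
  TT.F.
  TTTTF
Step 4: 4 trees catch fire, 6 burn out
  TT...
  TF...
  F....
  TF...
  TT...
  TTTF.

TT...
TF...
F....
TF...
TT...
TTTF.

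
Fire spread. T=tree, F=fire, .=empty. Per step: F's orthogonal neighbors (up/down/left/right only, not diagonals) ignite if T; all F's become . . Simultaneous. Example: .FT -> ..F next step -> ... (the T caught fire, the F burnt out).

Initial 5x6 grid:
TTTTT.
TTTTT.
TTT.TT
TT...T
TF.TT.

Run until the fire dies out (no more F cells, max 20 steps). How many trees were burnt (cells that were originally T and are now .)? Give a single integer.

Step 1: +2 fires, +1 burnt (F count now 2)
Step 2: +2 fires, +2 burnt (F count now 2)
Step 3: +3 fires, +2 burnt (F count now 3)
Step 4: +3 fires, +3 burnt (F count now 3)
Step 5: +3 fires, +3 burnt (F count now 3)
Step 6: +2 fires, +3 burnt (F count now 2)
Step 7: +2 fires, +2 burnt (F count now 2)
Step 8: +1 fires, +2 burnt (F count now 1)
Step 9: +1 fires, +1 burnt (F count now 1)
Step 10: +0 fires, +1 burnt (F count now 0)
Fire out after step 10
Initially T: 21, now '.': 28
Total burnt (originally-T cells now '.'): 19

Answer: 19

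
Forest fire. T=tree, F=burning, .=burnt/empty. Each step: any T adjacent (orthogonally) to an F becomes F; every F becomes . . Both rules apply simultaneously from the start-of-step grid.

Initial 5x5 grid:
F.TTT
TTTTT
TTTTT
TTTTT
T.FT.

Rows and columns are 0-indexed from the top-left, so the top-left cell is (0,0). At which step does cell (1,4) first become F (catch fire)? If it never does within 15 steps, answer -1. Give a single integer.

Step 1: cell (1,4)='T' (+3 fires, +2 burnt)
Step 2: cell (1,4)='T' (+5 fires, +3 burnt)
Step 3: cell (1,4)='T' (+5 fires, +5 burnt)
Step 4: cell (1,4)='T' (+4 fires, +5 burnt)
Step 5: cell (1,4)='F' (+2 fires, +4 burnt)
  -> target ignites at step 5
Step 6: cell (1,4)='.' (+1 fires, +2 burnt)
Step 7: cell (1,4)='.' (+0 fires, +1 burnt)
  fire out at step 7

5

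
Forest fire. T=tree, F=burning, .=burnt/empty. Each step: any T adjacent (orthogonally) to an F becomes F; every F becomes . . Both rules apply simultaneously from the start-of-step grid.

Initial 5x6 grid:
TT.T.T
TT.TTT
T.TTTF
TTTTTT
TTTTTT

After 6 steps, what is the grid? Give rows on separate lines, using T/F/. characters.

Step 1: 3 trees catch fire, 1 burn out
  TT.T.T
  TT.TTF
  T.TTF.
  TTTTTF
  TTTTTT
Step 2: 5 trees catch fire, 3 burn out
  TT.T.F
  TT.TF.
  T.TF..
  TTTTF.
  TTTTTF
Step 3: 4 trees catch fire, 5 burn out
  TT.T..
  TT.F..
  T.F...
  TTTF..
  TTTTF.
Step 4: 3 trees catch fire, 4 burn out
  TT.F..
  TT....
  T.....
  TTF...
  TTTF..
Step 5: 2 trees catch fire, 3 burn out
  TT....
  TT....
  T.....
  TF....
  TTF...
Step 6: 2 trees catch fire, 2 burn out
  TT....
  TT....
  T.....
  F.....
  TF....

TT....
TT....
T.....
F.....
TF....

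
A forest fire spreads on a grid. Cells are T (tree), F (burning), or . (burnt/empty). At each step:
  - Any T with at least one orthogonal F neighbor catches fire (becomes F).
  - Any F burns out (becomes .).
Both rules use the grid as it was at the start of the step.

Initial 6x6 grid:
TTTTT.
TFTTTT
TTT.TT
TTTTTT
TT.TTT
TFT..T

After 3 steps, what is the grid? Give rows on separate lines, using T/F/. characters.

Step 1: 7 trees catch fire, 2 burn out
  TFTTT.
  F.FTTT
  TFT.TT
  TTTTTT
  TF.TTT
  F.F..T
Step 2: 7 trees catch fire, 7 burn out
  F.FTT.
  ...FTT
  F.F.TT
  TFTTTT
  F..TTT
  .....T
Step 3: 4 trees catch fire, 7 burn out
  ...FT.
  ....FT
  ....TT
  F.FTTT
  ...TTT
  .....T

...FT.
....FT
....TT
F.FTTT
...TTT
.....T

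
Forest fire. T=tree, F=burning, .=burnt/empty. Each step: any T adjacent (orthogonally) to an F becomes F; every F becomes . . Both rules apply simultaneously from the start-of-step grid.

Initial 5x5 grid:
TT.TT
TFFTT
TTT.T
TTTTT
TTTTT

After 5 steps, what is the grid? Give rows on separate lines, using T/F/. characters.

Step 1: 5 trees catch fire, 2 burn out
  TF.TT
  F..FT
  TFF.T
  TTTTT
  TTTTT
Step 2: 6 trees catch fire, 5 burn out
  F..FT
  ....F
  F...T
  TFFTT
  TTTTT
Step 3: 6 trees catch fire, 6 burn out
  ....F
  .....
  ....F
  F..FT
  TFFTT
Step 4: 3 trees catch fire, 6 burn out
  .....
  .....
  .....
  ....F
  F..FT
Step 5: 1 trees catch fire, 3 burn out
  .....
  .....
  .....
  .....
  ....F

.....
.....
.....
.....
....F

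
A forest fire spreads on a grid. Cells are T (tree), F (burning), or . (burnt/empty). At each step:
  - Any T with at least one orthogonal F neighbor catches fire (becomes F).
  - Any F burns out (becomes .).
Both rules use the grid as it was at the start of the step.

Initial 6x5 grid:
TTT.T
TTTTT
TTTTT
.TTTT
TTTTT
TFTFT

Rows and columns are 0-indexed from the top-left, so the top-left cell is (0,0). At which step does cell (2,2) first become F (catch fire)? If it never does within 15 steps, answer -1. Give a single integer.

Step 1: cell (2,2)='T' (+5 fires, +2 burnt)
Step 2: cell (2,2)='T' (+5 fires, +5 burnt)
Step 3: cell (2,2)='T' (+4 fires, +5 burnt)
Step 4: cell (2,2)='F' (+5 fires, +4 burnt)
  -> target ignites at step 4
Step 5: cell (2,2)='.' (+4 fires, +5 burnt)
Step 6: cell (2,2)='.' (+3 fires, +4 burnt)
Step 7: cell (2,2)='.' (+0 fires, +3 burnt)
  fire out at step 7

4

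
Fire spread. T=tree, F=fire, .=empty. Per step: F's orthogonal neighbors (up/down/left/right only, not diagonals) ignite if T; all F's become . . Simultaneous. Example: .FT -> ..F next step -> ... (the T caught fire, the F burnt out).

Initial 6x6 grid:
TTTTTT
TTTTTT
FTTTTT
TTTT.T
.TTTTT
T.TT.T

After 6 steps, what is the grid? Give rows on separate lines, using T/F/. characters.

Step 1: 3 trees catch fire, 1 burn out
  TTTTTT
  FTTTTT
  .FTTTT
  FTTT.T
  .TTTTT
  T.TT.T
Step 2: 4 trees catch fire, 3 burn out
  FTTTTT
  .FTTTT
  ..FTTT
  .FTT.T
  .TTTTT
  T.TT.T
Step 3: 5 trees catch fire, 4 burn out
  .FTTTT
  ..FTTT
  ...FTT
  ..FT.T
  .FTTTT
  T.TT.T
Step 4: 5 trees catch fire, 5 burn out
  ..FTTT
  ...FTT
  ....FT
  ...F.T
  ..FTTT
  T.TT.T
Step 5: 5 trees catch fire, 5 burn out
  ...FTT
  ....FT
  .....F
  .....T
  ...FTT
  T.FT.T
Step 6: 5 trees catch fire, 5 burn out
  ....FT
  .....F
  ......
  .....F
  ....FT
  T..F.T

....FT
.....F
......
.....F
....FT
T..F.T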